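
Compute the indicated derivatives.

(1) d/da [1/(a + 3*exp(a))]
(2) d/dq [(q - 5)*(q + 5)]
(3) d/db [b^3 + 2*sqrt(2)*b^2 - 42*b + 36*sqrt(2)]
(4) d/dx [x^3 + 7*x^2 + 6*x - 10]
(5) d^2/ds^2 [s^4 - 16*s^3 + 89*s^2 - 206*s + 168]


(1) = (-3*exp(a) - 1)/(a + 3*exp(a))^2
(2) = 2*q
(3) = 3*b^2 + 4*sqrt(2)*b - 42
(4) = 3*x^2 + 14*x + 6
(5) = 12*s^2 - 96*s + 178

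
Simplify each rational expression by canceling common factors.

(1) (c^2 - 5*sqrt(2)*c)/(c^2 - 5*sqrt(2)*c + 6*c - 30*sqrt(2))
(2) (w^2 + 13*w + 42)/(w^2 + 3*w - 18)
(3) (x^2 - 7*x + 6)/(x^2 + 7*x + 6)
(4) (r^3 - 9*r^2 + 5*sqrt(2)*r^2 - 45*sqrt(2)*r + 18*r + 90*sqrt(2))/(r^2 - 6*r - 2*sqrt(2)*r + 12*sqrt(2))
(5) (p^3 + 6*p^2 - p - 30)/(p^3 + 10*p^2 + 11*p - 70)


(1) = c/(c + 6)
(2) = (w + 7)/(w - 3)
(3) = (x^2 - 7*x + 6)/(x^2 + 7*x + 6)
(4) = (r^2 + r*(-3 + 5*sqrt(2)) - 15*sqrt(2))/(r - 2*sqrt(2))
(5) = (p + 3)/(p + 7)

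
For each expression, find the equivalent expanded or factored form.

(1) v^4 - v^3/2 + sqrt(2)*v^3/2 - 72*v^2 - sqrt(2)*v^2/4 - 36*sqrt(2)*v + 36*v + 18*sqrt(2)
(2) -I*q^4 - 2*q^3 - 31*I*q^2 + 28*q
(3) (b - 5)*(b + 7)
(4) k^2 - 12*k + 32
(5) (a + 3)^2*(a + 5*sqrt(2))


(1) = (v - 1/2)*(v - 6*sqrt(2))*(v + sqrt(2)/2)*(v + 6*sqrt(2))
(2) = q*(q - 7*I)*(q + 4*I)*(-I*q + 1)
(3) = b^2 + 2*b - 35
(4) = (k - 8)*(k - 4)
(5) = a^3 + 6*a^2 + 5*sqrt(2)*a^2 + 9*a + 30*sqrt(2)*a + 45*sqrt(2)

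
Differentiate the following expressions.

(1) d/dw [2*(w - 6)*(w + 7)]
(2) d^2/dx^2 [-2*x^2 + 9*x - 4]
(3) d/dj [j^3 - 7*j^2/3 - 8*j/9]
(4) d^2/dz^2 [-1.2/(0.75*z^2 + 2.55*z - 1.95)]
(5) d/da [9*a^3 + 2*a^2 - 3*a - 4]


(1) = 4*w + 2
(2) = -4
(3) = 3*j^2 - 14*j/3 - 8/9
(4) = (1.35*z^2 + 4.59*z - 1.2*(1.5*z + 2.55)*(3.0*z + 5.1) - 3.51)/(0.75*z^2 + 2.55*z - 1.95)^3
(5) = 27*a^2 + 4*a - 3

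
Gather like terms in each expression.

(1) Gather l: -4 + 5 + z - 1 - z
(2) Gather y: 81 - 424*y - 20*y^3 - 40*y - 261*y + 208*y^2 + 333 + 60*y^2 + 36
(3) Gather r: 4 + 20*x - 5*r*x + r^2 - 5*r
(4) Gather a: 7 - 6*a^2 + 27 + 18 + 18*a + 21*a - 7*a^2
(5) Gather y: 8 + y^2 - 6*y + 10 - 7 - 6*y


(1) = 0
(2) = -20*y^3 + 268*y^2 - 725*y + 450
(3) = r^2 + r*(-5*x - 5) + 20*x + 4
(4) = -13*a^2 + 39*a + 52
(5) = y^2 - 12*y + 11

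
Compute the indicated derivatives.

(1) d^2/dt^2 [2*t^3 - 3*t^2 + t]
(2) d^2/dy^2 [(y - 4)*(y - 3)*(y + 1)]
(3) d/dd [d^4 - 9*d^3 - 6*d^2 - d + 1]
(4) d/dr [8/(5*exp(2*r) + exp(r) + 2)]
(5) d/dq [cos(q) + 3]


(1) = 12*t - 6
(2) = 6*y - 12
(3) = 4*d^3 - 27*d^2 - 12*d - 1
(4) = (-80*exp(r) - 8)*exp(r)/(5*exp(2*r) + exp(r) + 2)^2
(5) = -sin(q)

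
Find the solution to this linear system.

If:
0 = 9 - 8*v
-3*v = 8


Then:
No Solution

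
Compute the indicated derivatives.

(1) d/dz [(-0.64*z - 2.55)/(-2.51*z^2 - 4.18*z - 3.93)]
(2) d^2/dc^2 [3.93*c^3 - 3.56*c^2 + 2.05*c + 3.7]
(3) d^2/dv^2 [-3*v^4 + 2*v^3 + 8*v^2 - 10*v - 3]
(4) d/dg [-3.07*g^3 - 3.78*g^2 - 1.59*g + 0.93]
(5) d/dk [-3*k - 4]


(1) = (1.6064*z^2 + 2.6752*z - (0.64*z + 2.55)*(5.02*z + 4.18) + 2.5152)/(2.51*z^2 + 4.18*z + 3.93)^2
(2) = 23.58*c - 7.12
(3) = -36*v^2 + 12*v + 16
(4) = -9.21*g^2 - 7.56*g - 1.59
(5) = -3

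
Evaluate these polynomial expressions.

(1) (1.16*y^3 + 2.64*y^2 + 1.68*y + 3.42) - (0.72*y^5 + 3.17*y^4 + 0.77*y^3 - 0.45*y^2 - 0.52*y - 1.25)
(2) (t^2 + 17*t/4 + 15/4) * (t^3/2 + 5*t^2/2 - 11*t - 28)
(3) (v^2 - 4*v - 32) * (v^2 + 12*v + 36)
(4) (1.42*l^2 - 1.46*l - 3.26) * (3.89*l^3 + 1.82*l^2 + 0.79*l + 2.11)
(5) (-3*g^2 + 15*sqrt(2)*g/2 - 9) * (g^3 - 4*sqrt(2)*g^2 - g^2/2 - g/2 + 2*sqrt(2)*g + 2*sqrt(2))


(1) = -0.72*y^5 - 3.17*y^4 + 0.39*y^3 + 3.09*y^2 + 2.2*y + 4.67
(2) = t^5/2 + 37*t^4/8 + 3*t^3/2 - 523*t^2/8 - 641*t/4 - 105
(3) = v^4 + 8*v^3 - 44*v^2 - 528*v - 1152
(4) = 5.5238*l^5 - 3.095*l^4 - 14.2168*l^3 - 4.0904*l^2 - 5.656*l - 6.8786
(5) = -3*g^5 + 3*g^4/2 + 39*sqrt(2)*g^4/2 - 135*g^3/2 - 39*sqrt(2)*g^3/4 + 69*g^2/2 + 105*sqrt(2)*g^2/4 - 18*sqrt(2)*g + 69*g/2 - 18*sqrt(2)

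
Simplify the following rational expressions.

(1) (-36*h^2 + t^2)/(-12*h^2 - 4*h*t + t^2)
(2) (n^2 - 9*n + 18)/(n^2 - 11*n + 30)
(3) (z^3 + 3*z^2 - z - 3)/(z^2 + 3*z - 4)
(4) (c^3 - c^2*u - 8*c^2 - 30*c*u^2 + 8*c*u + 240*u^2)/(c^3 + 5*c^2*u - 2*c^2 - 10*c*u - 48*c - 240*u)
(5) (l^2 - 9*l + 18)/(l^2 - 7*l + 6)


(1) = (6*h + t)/(2*h + t)
(2) = (n - 3)/(n - 5)
(3) = (z^2 + 4*z + 3)/(z + 4)
(4) = (c - 6*u)/(c + 6)
(5) = (l - 3)/(l - 1)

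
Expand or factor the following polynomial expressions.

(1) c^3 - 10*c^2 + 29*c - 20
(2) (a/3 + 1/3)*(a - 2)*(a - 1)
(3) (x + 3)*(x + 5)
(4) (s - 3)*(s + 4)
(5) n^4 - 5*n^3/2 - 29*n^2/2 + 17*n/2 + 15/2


(1) = (c - 5)*(c - 4)*(c - 1)
(2) = a^3/3 - 2*a^2/3 - a/3 + 2/3
(3) = x^2 + 8*x + 15
(4) = s^2 + s - 12
(5) = (n - 5)*(n - 1)*(n + 1/2)*(n + 3)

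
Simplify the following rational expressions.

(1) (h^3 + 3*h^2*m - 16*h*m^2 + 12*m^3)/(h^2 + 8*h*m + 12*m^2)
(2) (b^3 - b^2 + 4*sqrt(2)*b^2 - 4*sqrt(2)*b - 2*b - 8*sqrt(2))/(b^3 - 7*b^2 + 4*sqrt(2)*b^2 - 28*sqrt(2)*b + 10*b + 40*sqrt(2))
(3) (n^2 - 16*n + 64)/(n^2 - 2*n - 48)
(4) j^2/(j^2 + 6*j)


(1) = (h^2 - 3*h*m + 2*m^2)/(h + 2*m)
(2) = (b + 1)/(b - 5)
(3) = (n - 8)/(n + 6)
(4) = j/(j + 6)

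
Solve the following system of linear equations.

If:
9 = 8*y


Then:
y = 9/8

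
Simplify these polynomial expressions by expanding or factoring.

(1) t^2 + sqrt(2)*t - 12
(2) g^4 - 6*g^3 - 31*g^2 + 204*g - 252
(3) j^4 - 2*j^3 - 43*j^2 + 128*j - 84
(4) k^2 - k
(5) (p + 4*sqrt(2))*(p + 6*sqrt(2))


(1) = (t - 2*sqrt(2))*(t + 3*sqrt(2))
(2) = (g - 7)*(g - 3)*(g - 2)*(g + 6)
(3) = (j - 6)*(j - 2)*(j - 1)*(j + 7)
(4) = k*(k - 1)
(5) = p^2 + 10*sqrt(2)*p + 48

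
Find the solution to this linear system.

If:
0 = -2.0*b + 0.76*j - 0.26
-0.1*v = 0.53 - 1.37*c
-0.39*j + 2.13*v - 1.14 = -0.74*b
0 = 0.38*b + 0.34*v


Then:
b = -0.48
c = 0.43
j = -0.91
v = 0.53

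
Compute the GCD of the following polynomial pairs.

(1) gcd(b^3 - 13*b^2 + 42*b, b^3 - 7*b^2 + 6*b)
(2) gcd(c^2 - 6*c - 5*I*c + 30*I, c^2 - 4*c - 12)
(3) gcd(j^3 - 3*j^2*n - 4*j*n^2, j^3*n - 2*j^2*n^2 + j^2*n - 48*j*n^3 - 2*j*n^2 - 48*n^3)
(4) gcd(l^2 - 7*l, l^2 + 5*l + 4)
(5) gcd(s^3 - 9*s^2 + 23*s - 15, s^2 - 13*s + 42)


(1) = b^2 - 6*b
(2) = c - 6
(3) = 1
(4) = 1
(5) = gcd((s - 5)*(s - 3)*(s - 1), (s - 7)*(s - 6)) = 1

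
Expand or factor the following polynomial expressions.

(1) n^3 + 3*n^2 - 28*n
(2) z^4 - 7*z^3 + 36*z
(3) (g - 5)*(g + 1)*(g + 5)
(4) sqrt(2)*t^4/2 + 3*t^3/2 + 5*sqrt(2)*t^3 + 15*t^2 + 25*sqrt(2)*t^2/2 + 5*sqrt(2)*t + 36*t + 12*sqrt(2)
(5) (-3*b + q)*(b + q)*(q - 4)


(1) = n*(n - 4)*(n + 7)
(2) = z*(z - 6)*(z - 3)*(z + 2)
(3) = g^3 + g^2 - 25*g - 25
(4) = (t/2 + sqrt(2)/2)*(t + 4)*(t + 6)*(sqrt(2)*t + 1)
(5) = -3*b^2*q + 12*b^2 - 2*b*q^2 + 8*b*q + q^3 - 4*q^2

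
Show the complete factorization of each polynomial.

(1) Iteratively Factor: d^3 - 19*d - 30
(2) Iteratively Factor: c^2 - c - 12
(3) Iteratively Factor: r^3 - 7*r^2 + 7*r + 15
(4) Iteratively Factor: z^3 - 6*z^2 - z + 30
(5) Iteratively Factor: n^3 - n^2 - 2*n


(1) = (d + 2)*(d^2 - 2*d - 15) = (d - 5)*(d + 2)*(d + 3)
(2) = (c + 3)*(c - 4)
(3) = (r + 1)*(r^2 - 8*r + 15) = (r - 5)*(r + 1)*(r - 3)
(4) = (z - 5)*(z^2 - z - 6) = (z - 5)*(z + 2)*(z - 3)
(5) = (n - 2)*(n^2 + n) = n*(n - 2)*(n + 1)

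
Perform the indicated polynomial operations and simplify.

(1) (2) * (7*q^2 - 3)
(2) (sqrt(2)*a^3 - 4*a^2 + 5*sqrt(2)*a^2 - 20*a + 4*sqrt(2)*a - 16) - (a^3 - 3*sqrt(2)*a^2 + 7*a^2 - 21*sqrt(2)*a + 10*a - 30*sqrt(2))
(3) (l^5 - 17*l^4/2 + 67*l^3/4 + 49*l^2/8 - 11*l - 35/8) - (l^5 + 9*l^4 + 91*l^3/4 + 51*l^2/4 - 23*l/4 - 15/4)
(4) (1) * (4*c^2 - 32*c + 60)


(1) = 14*q^2 - 6
(2) = -a^3 + sqrt(2)*a^3 - 11*a^2 + 8*sqrt(2)*a^2 - 30*a + 25*sqrt(2)*a - 16 + 30*sqrt(2)
(3) = -35*l^4/2 - 6*l^3 - 53*l^2/8 - 21*l/4 - 5/8
(4) = 4*c^2 - 32*c + 60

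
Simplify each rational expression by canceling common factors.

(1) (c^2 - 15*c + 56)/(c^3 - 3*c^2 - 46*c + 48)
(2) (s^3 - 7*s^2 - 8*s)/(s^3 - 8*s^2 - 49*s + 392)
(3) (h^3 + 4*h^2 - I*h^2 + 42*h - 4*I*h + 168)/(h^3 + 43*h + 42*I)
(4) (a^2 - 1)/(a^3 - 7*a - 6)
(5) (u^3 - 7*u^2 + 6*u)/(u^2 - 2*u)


(1) = (c - 7)/(c^2 + 5*c - 6)
(2) = (s^2 + s)/(s^2 - 49)
(3) = (h + 4)/(h + I)
(4) = (a - 1)/(a^2 - a - 6)
(5) = (u^2 - 7*u + 6)/(u - 2)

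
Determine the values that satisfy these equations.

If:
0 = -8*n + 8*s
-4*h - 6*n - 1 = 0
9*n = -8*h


Then:
h = 3/4
n = -2/3
s = -2/3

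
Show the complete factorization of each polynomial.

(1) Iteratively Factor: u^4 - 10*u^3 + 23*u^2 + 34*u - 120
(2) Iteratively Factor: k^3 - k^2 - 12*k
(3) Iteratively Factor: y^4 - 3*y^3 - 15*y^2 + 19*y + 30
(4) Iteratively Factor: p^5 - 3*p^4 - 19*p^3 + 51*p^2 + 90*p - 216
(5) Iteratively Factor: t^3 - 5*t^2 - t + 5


(1) = (u - 3)*(u^3 - 7*u^2 + 2*u + 40) = (u - 5)*(u - 3)*(u^2 - 2*u - 8) = (u - 5)*(u - 4)*(u - 3)*(u + 2)
(2) = (k)*(k^2 - k - 12) = k*(k + 3)*(k - 4)
(3) = (y - 5)*(y^3 + 2*y^2 - 5*y - 6) = (y - 5)*(y + 1)*(y^2 + y - 6) = (y - 5)*(y - 2)*(y + 1)*(y + 3)
(4) = (p - 2)*(p^4 - p^3 - 21*p^2 + 9*p + 108) = (p - 2)*(p + 3)*(p^3 - 4*p^2 - 9*p + 36) = (p - 4)*(p - 2)*(p + 3)*(p^2 - 9) = (p - 4)*(p - 3)*(p - 2)*(p + 3)*(p + 3)
(5) = (t - 5)*(t^2 - 1) = (t - 5)*(t + 1)*(t - 1)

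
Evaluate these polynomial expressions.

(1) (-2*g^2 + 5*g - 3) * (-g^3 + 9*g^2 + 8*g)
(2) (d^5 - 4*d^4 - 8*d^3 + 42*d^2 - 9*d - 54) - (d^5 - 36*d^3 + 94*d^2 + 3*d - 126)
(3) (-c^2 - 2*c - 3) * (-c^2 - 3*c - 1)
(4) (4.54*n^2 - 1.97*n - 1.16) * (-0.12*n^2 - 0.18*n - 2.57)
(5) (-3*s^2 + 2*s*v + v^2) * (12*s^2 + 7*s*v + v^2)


(1) = 2*g^5 - 23*g^4 + 32*g^3 + 13*g^2 - 24*g
(2) = -4*d^4 + 28*d^3 - 52*d^2 - 12*d + 72
(3) = c^4 + 5*c^3 + 10*c^2 + 11*c + 3
(4) = -0.5448*n^4 - 0.5808*n^3 - 11.174*n^2 + 5.2717*n + 2.9812
(5) = -36*s^4 + 3*s^3*v + 23*s^2*v^2 + 9*s*v^3 + v^4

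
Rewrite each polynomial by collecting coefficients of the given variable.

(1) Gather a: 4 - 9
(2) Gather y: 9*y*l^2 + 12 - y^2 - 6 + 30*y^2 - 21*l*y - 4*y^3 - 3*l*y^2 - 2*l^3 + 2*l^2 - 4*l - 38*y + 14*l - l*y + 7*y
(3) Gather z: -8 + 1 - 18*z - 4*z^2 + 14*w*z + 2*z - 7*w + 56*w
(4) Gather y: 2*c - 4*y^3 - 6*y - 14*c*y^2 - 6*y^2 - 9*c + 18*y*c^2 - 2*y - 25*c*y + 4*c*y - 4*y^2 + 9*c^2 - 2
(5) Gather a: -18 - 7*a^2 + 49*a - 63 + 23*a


(1) = -5
(2) = -2*l^3 + 2*l^2 + 10*l - 4*y^3 + y^2*(29 - 3*l) + y*(9*l^2 - 22*l - 31) + 6
(3) = 49*w - 4*z^2 + z*(14*w - 16) - 7
(4) = 9*c^2 - 7*c - 4*y^3 + y^2*(-14*c - 10) + y*(18*c^2 - 21*c - 8) - 2
(5) = -7*a^2 + 72*a - 81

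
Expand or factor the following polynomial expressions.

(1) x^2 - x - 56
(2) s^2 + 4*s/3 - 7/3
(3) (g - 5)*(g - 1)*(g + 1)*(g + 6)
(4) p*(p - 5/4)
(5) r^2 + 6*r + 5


(1) = (x - 8)*(x + 7)
(2) = (s - 1)*(s + 7/3)
(3) = g^4 + g^3 - 31*g^2 - g + 30
(4) = p^2 - 5*p/4
(5) = (r + 1)*(r + 5)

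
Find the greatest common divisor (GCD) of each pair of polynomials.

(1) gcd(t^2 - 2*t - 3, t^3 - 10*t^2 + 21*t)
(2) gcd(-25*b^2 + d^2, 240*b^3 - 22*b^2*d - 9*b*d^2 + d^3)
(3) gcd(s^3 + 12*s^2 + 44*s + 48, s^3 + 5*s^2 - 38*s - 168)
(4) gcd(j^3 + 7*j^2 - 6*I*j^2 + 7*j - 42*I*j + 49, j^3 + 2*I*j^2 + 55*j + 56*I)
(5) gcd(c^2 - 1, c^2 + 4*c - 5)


(1) = t - 3
(2) = gcd((-5*b + d)*(5*b + d), (-8*b + d)*(-6*b + d)*(5*b + d)) = 5*b + d
(3) = gcd((s + 2)*(s + 4)*(s + 6), (s - 6)*(s + 4)*(s + 7)) = s + 4
(4) = gcd((j + 7)*(j - 7*I)*(j + I), (j - 7*I)*(j + I)*(j + 8*I)) = j^2 - 6*I*j + 7
(5) = c - 1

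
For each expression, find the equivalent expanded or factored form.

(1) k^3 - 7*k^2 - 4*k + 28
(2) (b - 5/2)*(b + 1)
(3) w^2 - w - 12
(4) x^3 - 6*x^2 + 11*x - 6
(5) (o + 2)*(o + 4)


(1) = (k - 7)*(k - 2)*(k + 2)
(2) = b^2 - 3*b/2 - 5/2
(3) = (w - 4)*(w + 3)
(4) = (x - 3)*(x - 2)*(x - 1)
(5) = o^2 + 6*o + 8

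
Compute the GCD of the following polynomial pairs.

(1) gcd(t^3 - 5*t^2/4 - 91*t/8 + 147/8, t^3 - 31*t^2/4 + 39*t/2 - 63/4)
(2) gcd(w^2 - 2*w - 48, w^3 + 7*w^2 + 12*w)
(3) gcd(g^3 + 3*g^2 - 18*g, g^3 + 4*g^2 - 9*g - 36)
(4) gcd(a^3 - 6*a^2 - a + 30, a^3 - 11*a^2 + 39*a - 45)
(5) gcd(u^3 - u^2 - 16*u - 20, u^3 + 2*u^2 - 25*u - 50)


(1) = gcd((t - 3)*(t - 7/4)*(t + 7/2), (t - 3)^2*(t - 7/4)) = t^2 - 19*t/4 + 21/4
(2) = 1
(3) = gcd(g*(g - 3)*(g + 6), (g - 3)*(g + 3)*(g + 4)) = g - 3
(4) = a^2 - 8*a + 15
(5) = u^2 - 3*u - 10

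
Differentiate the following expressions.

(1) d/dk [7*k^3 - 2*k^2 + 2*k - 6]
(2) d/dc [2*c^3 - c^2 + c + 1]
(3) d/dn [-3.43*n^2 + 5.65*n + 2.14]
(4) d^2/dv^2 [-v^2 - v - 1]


(1) = 21*k^2 - 4*k + 2
(2) = 6*c^2 - 2*c + 1
(3) = 5.65 - 6.86*n
(4) = -2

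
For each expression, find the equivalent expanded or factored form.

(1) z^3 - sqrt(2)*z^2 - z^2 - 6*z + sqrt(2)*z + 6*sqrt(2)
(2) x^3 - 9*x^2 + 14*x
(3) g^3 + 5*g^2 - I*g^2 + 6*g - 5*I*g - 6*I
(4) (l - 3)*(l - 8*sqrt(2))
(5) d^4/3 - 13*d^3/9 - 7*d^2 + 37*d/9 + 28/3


(1) = (z - 3)*(z + 2)*(z - sqrt(2))
(2) = x*(x - 7)*(x - 2)
(3) = (g + 2)*(g + 3)*(g - I)
(4) = l^2 - 8*sqrt(2)*l - 3*l + 24*sqrt(2)
(5) = (d/3 + 1)*(d - 7)*(d - 4/3)*(d + 1)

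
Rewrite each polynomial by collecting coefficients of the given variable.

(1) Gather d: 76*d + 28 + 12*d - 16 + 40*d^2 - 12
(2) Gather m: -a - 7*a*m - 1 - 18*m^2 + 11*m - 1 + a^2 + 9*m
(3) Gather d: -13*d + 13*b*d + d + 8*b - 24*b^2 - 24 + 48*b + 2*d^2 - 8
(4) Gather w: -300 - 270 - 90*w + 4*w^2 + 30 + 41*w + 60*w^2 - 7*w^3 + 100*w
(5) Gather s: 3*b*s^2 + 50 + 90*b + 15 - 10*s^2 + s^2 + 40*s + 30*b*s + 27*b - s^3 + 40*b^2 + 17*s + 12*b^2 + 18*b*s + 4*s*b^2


(1) = 40*d^2 + 88*d
(2) = a^2 - a - 18*m^2 + m*(20 - 7*a) - 2
(3) = -24*b^2 + 56*b + 2*d^2 + d*(13*b - 12) - 32
(4) = -7*w^3 + 64*w^2 + 51*w - 540
(5) = 52*b^2 + 117*b - s^3 + s^2*(3*b - 9) + s*(4*b^2 + 48*b + 57) + 65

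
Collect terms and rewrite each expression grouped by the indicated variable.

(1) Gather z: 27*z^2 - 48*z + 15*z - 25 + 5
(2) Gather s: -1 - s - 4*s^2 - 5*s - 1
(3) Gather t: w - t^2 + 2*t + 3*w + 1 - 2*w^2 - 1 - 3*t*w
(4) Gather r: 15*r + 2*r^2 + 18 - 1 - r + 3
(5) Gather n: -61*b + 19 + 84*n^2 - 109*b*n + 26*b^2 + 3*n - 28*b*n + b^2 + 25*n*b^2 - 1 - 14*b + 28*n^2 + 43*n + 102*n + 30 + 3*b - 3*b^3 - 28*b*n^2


(1) = 27*z^2 - 33*z - 20
(2) = -4*s^2 - 6*s - 2
(3) = -t^2 + t*(2 - 3*w) - 2*w^2 + 4*w
(4) = 2*r^2 + 14*r + 20
(5) = -3*b^3 + 27*b^2 - 72*b + n^2*(112 - 28*b) + n*(25*b^2 - 137*b + 148) + 48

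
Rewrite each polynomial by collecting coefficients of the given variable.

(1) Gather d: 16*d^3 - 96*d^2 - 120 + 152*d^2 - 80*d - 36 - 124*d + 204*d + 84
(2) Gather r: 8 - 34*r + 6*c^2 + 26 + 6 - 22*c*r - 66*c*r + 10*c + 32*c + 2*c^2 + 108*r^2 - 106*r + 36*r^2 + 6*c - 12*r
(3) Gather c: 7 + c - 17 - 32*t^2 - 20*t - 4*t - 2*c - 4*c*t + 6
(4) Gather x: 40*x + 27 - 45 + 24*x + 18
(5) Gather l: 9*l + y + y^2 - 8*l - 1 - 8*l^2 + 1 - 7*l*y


(1) = 16*d^3 + 56*d^2 - 72
(2) = 8*c^2 + 48*c + 144*r^2 + r*(-88*c - 152) + 40
(3) = c*(-4*t - 1) - 32*t^2 - 24*t - 4
(4) = 64*x
(5) = -8*l^2 + l*(1 - 7*y) + y^2 + y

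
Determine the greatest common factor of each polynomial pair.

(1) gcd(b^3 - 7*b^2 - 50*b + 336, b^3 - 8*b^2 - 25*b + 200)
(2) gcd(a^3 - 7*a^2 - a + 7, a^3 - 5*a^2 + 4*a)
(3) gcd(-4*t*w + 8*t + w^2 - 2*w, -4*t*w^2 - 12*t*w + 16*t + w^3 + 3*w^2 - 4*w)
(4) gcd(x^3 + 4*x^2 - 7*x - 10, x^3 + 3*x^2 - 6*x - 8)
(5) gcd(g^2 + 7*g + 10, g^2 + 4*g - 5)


(1) = gcd((b - 8)*(b - 6)*(b + 7), (b - 8)*(b - 5)*(b + 5)) = b - 8
(2) = a - 1
(3) = 4*t - w
(4) = gcd((x - 2)*(x + 1)*(x + 5), (x - 2)*(x + 1)*(x + 4)) = x^2 - x - 2
(5) = g + 5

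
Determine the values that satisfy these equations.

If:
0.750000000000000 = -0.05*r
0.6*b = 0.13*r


Then:
b = -3.25
r = -15.00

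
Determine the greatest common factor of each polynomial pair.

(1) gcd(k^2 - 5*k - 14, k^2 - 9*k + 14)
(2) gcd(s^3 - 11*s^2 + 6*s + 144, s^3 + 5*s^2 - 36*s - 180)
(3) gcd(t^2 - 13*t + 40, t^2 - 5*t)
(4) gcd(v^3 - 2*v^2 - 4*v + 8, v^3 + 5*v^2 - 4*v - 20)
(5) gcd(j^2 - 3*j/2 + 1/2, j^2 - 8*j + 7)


(1) = gcd((k - 7)*(k + 2), (k - 7)*(k - 2)) = k - 7
(2) = s - 6
(3) = t - 5
(4) = gcd((v - 2)^2*(v + 2), (v - 2)*(v + 2)*(v + 5)) = v^2 - 4
(5) = j - 1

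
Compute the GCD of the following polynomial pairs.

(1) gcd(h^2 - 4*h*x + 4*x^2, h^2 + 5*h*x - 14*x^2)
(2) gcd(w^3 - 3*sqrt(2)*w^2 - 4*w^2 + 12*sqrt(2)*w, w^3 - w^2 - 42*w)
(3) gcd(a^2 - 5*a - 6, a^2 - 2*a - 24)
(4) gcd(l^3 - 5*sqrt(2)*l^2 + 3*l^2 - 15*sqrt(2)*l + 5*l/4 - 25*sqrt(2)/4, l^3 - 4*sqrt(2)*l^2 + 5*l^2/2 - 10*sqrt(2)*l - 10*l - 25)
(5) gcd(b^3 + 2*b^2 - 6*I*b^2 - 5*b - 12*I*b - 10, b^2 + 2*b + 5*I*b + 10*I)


(1) = -h + 2*x
(2) = gcd(w*(w - 4)*(w - 3*sqrt(2)), w*(w - 7)*(w + 6)) = w
(3) = gcd((a - 6)*(a + 1), (a - 6)*(a + 4)) = a - 6
(4) = gcd((l + 1/2)*(l + 5/2)*(l - 5*sqrt(2)), (l + 5/2)*(l - 5*sqrt(2))*(l + sqrt(2))) = l^2 + l*(5/2 - 5*sqrt(2)) - 25*sqrt(2)/2
(5) = b + 2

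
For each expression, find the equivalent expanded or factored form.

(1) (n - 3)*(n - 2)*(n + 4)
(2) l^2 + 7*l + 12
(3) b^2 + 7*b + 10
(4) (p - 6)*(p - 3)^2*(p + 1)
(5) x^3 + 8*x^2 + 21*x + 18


(1) = n^3 - n^2 - 14*n + 24
(2) = (l + 3)*(l + 4)
(3) = (b + 2)*(b + 5)
(4) = p^4 - 11*p^3 + 33*p^2 - 9*p - 54
(5) = (x + 2)*(x + 3)^2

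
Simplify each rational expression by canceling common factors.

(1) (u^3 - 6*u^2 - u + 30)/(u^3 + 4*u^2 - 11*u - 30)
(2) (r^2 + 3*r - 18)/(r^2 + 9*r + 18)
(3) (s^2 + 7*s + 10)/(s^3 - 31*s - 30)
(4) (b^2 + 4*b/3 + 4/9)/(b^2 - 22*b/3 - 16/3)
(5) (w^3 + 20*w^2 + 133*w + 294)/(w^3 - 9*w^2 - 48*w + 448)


(1) = (u - 5)/(u + 5)
(2) = (r - 3)/(r + 3)
(3) = (s + 2)/(s^2 - 5*s - 6)
(4) = (3*b + 2)/(3*b - 24)
(5) = (w^2 + 13*w + 42)/(w^2 - 16*w + 64)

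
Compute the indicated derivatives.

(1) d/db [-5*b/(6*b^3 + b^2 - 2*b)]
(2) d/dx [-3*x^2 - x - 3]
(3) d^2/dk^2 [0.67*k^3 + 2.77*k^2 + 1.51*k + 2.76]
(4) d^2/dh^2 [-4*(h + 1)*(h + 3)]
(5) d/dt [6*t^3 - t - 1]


(1) = 5*(12*b + 1)/(6*b^2 + b - 2)^2
(2) = -6*x - 1
(3) = 4.02*k + 5.54
(4) = -8
(5) = 18*t^2 - 1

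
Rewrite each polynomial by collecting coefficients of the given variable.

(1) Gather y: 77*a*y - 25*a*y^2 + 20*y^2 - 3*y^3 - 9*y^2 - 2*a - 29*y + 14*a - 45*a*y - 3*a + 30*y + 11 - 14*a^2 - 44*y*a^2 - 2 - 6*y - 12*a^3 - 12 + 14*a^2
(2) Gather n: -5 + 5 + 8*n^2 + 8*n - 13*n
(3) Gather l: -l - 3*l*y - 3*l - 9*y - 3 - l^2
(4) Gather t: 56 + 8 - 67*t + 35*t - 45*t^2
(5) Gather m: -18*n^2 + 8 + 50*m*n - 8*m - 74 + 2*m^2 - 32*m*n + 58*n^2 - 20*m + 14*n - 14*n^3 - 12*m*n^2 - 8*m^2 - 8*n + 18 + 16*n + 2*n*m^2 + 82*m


(1) = -12*a^3 + 9*a - 3*y^3 + y^2*(11 - 25*a) + y*(-44*a^2 + 32*a - 5) - 3
(2) = 8*n^2 - 5*n
(3) = -l^2 + l*(-3*y - 4) - 9*y - 3
(4) = -45*t^2 - 32*t + 64
(5) = m^2*(2*n - 6) + m*(-12*n^2 + 18*n + 54) - 14*n^3 + 40*n^2 + 22*n - 48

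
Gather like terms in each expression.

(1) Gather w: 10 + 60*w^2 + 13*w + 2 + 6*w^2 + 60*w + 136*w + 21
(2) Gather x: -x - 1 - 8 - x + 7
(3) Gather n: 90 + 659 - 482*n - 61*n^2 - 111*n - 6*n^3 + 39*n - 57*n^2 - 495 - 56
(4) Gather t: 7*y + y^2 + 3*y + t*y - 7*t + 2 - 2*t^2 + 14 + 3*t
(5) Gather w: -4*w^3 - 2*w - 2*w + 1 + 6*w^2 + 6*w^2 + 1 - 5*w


(1) = 66*w^2 + 209*w + 33
(2) = -2*x - 2
(3) = -6*n^3 - 118*n^2 - 554*n + 198
(4) = -2*t^2 + t*(y - 4) + y^2 + 10*y + 16
(5) = -4*w^3 + 12*w^2 - 9*w + 2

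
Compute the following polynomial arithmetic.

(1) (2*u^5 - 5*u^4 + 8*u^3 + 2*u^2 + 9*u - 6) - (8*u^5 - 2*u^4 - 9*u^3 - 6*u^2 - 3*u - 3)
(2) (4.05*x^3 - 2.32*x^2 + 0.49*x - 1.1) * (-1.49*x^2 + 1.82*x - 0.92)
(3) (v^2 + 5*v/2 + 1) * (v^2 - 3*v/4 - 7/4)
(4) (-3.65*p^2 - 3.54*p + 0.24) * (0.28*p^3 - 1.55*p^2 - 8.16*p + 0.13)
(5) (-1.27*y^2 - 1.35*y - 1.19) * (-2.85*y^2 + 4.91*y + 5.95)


(1) = -6*u^5 - 3*u^4 + 17*u^3 + 8*u^2 + 12*u - 3
(2) = -6.0345*x^5 + 10.8278*x^4 - 8.6785*x^3 + 4.6652*x^2 - 2.4528*x + 1.012
(3) = v^4 + 7*v^3/4 - 21*v^2/8 - 41*v/8 - 7/4
(4) = -1.022*p^5 + 4.6663*p^4 + 35.3382*p^3 + 28.0399*p^2 - 2.4186*p + 0.0312
(5) = 3.6195*y^4 - 2.3882*y^3 - 10.7935*y^2 - 13.8754*y - 7.0805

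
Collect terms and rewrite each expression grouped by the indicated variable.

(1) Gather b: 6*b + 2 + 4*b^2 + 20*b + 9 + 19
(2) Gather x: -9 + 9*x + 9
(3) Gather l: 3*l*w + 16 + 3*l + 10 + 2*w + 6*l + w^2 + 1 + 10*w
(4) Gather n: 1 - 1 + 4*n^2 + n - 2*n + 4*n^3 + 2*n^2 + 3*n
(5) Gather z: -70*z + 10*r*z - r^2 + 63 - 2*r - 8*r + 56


(1) = 4*b^2 + 26*b + 30
(2) = 9*x
(3) = l*(3*w + 9) + w^2 + 12*w + 27
(4) = 4*n^3 + 6*n^2 + 2*n
(5) = -r^2 - 10*r + z*(10*r - 70) + 119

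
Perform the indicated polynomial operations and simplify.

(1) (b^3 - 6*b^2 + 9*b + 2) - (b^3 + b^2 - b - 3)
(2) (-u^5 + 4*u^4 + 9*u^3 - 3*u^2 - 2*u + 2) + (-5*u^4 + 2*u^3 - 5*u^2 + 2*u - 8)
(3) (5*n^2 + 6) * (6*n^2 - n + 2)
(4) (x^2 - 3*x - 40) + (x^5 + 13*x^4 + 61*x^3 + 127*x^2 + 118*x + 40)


(1) = -7*b^2 + 10*b + 5
(2) = -u^5 - u^4 + 11*u^3 - 8*u^2 - 6
(3) = 30*n^4 - 5*n^3 + 46*n^2 - 6*n + 12
(4) = x^5 + 13*x^4 + 61*x^3 + 128*x^2 + 115*x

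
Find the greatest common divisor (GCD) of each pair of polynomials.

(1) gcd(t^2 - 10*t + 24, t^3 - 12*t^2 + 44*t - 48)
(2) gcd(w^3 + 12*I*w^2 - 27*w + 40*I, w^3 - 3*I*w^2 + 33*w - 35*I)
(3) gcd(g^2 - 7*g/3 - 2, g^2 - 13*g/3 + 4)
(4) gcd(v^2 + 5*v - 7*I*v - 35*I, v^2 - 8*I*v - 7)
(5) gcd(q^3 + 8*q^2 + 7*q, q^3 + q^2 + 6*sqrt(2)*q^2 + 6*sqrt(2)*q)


(1) = gcd((t - 6)*(t - 4), (t - 6)*(t - 4)*(t - 2)) = t^2 - 10*t + 24
(2) = gcd((w - I)*(w + 5*I)*(w + 8*I), (w - 7*I)*(w - I)*(w + 5*I)) = w^2 + 4*I*w + 5
(3) = g - 3
(4) = v - 7*I
(5) = q^2 + q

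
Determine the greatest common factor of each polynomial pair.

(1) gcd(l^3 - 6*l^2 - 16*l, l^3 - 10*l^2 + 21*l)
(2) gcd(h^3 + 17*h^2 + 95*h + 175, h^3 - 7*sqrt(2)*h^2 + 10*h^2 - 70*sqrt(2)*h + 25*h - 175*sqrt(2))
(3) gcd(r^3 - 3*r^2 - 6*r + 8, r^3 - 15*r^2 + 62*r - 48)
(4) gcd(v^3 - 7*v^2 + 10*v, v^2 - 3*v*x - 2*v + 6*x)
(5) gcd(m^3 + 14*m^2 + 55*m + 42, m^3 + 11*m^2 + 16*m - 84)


(1) = gcd(l*(l - 8)*(l + 2), l*(l - 7)*(l - 3)) = l
(2) = gcd((h + 5)^2*(h + 7), (h + 5)^2*(h - 7*sqrt(2))) = h^2 + 10*h + 25
(3) = r - 1
(4) = v - 2
(5) = gcd((m + 1)*(m + 6)*(m + 7), (m - 2)*(m + 6)*(m + 7)) = m^2 + 13*m + 42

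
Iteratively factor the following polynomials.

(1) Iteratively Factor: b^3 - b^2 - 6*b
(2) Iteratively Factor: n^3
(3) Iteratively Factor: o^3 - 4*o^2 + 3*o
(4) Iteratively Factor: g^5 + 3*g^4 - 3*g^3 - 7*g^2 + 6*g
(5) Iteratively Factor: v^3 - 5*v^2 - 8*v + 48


(1) = (b)*(b^2 - b - 6) = b*(b - 3)*(b + 2)
(2) = (n)*(n^2) = n^2*(n)
(3) = (o)*(o^2 - 4*o + 3) = o*(o - 1)*(o - 3)
(4) = (g + 2)*(g^4 + g^3 - 5*g^2 + 3*g) = (g - 1)*(g + 2)*(g^3 + 2*g^2 - 3*g) = (g - 1)*(g + 2)*(g + 3)*(g^2 - g) = (g - 1)^2*(g + 2)*(g + 3)*(g)
(5) = (v + 3)*(v^2 - 8*v + 16) = (v - 4)*(v + 3)*(v - 4)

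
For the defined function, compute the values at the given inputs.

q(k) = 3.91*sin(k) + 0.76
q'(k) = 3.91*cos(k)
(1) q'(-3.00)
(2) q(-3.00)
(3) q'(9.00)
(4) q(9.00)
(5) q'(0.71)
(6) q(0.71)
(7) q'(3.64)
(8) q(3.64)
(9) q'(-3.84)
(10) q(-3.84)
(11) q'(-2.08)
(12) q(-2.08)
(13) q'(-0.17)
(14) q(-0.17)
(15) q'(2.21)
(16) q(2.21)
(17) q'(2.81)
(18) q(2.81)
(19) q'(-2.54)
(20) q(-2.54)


(1) = -3.87
(2) = 0.21
(3) = -3.56
(4) = 2.37
(5) = 2.97
(6) = 3.31
(7) = -3.43
(8) = -1.11
(9) = -2.99
(10) = 3.27
(11) = -1.91
(12) = -2.65
(13) = 3.85
(14) = 0.10
(15) = -2.33
(16) = 3.90
(17) = -3.70
(18) = 2.03
(19) = -3.22
(20) = -1.45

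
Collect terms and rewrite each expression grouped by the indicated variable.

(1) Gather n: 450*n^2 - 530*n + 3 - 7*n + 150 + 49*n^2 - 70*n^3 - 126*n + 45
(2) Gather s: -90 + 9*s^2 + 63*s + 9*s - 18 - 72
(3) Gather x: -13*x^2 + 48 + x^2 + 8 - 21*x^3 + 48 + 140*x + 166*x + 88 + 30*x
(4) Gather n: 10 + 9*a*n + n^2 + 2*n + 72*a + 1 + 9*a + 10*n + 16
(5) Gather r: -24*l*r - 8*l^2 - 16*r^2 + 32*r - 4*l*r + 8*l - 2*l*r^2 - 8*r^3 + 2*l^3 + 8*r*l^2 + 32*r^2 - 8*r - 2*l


(1) = -70*n^3 + 499*n^2 - 663*n + 198
(2) = 9*s^2 + 72*s - 180
(3) = -21*x^3 - 12*x^2 + 336*x + 192
(4) = 81*a + n^2 + n*(9*a + 12) + 27
(5) = 2*l^3 - 8*l^2 + 6*l - 8*r^3 + r^2*(16 - 2*l) + r*(8*l^2 - 28*l + 24)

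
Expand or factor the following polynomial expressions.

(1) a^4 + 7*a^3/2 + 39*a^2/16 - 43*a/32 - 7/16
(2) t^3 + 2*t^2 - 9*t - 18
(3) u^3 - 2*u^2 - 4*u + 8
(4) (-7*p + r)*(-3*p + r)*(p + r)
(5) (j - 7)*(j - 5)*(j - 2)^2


(1) = (a - 1/2)*(a + 1/4)*(a + 7/4)*(a + 2)
(2) = (t - 3)*(t + 2)*(t + 3)
(3) = (u - 2)^2*(u + 2)
(4) = 21*p^3 + 11*p^2*r - 9*p*r^2 + r^3
(5) = j^4 - 16*j^3 + 87*j^2 - 188*j + 140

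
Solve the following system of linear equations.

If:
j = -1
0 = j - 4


Then:
No Solution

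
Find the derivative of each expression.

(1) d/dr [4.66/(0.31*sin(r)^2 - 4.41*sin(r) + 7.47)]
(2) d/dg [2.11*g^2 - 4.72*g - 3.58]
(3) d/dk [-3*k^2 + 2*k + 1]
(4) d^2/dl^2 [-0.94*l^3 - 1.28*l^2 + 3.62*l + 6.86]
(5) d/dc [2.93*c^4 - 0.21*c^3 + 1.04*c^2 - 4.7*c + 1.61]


(1) = (20.5506 - 2.8892*sin(r))*cos(r)/(0.31*sin(r)^2 - 4.41*sin(r) + 7.47)^2
(2) = 4.22*g - 4.72
(3) = 2 - 6*k
(4) = -5.64*l - 2.56
(5) = 11.72*c^3 - 0.63*c^2 + 2.08*c - 4.7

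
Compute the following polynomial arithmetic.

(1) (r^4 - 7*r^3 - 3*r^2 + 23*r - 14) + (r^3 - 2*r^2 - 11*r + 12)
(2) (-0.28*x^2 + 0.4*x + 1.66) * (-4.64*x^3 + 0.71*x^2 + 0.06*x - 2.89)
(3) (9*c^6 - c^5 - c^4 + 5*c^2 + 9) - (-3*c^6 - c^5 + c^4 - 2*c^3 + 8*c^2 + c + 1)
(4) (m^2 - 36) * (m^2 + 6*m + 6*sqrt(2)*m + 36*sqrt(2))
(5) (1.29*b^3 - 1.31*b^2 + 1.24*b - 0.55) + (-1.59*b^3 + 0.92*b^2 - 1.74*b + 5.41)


(1) = r^4 - 6*r^3 - 5*r^2 + 12*r - 2
(2) = 1.2992*x^5 - 2.0548*x^4 - 7.4352*x^3 + 2.0118*x^2 - 1.0564*x - 4.7974
(3) = 12*c^6 - 2*c^4 + 2*c^3 - 3*c^2 - c + 8
(4) = m^4 + 6*m^3 + 6*sqrt(2)*m^3 - 36*m^2 + 36*sqrt(2)*m^2 - 216*sqrt(2)*m - 216*m - 1296*sqrt(2)
(5) = -0.3*b^3 - 0.39*b^2 - 0.5*b + 4.86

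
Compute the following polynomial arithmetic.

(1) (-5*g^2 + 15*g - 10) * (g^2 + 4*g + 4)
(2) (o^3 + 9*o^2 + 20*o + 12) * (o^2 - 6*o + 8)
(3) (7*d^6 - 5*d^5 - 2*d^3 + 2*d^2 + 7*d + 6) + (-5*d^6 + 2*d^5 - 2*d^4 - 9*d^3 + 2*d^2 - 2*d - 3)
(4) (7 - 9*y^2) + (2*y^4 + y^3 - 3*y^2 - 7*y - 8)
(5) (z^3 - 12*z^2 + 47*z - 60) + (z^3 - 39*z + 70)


(1) = -5*g^4 - 5*g^3 + 30*g^2 + 20*g - 40
(2) = o^5 + 3*o^4 - 26*o^3 - 36*o^2 + 88*o + 96
(3) = 2*d^6 - 3*d^5 - 2*d^4 - 11*d^3 + 4*d^2 + 5*d + 3
(4) = 2*y^4 + y^3 - 12*y^2 - 7*y - 1
(5) = 2*z^3 - 12*z^2 + 8*z + 10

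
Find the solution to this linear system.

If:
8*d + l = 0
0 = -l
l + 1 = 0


Then:
No Solution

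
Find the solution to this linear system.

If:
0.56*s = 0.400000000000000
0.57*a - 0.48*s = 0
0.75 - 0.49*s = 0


Then:
No Solution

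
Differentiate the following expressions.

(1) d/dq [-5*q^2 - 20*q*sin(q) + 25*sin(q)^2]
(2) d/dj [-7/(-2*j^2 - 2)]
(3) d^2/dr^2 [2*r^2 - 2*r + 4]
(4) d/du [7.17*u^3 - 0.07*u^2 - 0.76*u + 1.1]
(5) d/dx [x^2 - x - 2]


(1) = -20*q*cos(q) - 10*q - 20*sin(q) + 25*sin(2*q)
(2) = -7*j/(j^2 + 1)^2
(3) = 4
(4) = 21.51*u^2 - 0.14*u - 0.76
(5) = 2*x - 1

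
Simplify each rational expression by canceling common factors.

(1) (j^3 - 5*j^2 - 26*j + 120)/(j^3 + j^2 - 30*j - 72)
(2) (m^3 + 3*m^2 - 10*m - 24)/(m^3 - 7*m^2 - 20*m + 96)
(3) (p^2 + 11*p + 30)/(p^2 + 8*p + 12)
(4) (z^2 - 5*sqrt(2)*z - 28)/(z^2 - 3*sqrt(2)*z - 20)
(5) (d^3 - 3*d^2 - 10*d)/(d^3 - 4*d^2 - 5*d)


(1) = (j^2 + j - 20)/(j^2 + 7*j + 12)
(2) = (m + 2)/(m - 8)
(3) = (p + 5)/(p + 2)
(4) = (z - 7*sqrt(2))/(z - 5*sqrt(2))
(5) = (d + 2)/(d + 1)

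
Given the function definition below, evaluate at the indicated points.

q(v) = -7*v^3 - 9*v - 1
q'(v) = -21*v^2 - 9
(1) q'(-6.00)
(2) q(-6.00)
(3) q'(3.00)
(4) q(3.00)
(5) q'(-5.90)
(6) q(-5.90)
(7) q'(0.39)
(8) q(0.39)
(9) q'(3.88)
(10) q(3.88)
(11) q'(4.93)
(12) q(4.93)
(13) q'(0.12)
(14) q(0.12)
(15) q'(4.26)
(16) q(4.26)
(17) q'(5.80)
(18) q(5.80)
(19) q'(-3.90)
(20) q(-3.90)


(1) = -765.00
(2) = 1565.00
(3) = -198.00
(4) = -217.00
(5) = -740.01
(6) = 1489.75
(7) = -12.19
(8) = -4.93
(9) = -325.14
(10) = -444.80
(11) = -519.40
(12) = -884.13
(13) = -9.30
(14) = -2.09
(15) = -390.10
(16) = -580.50
(17) = -715.44
(18) = -1418.98
(19) = -328.41
(20) = 449.33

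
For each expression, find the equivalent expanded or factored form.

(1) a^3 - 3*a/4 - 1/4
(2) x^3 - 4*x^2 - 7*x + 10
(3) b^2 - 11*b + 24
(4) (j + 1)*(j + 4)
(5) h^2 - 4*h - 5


(1) = (a - 1)*(a + 1/2)^2
(2) = (x - 5)*(x - 1)*(x + 2)
(3) = (b - 8)*(b - 3)
(4) = j^2 + 5*j + 4
(5) = (h - 5)*(h + 1)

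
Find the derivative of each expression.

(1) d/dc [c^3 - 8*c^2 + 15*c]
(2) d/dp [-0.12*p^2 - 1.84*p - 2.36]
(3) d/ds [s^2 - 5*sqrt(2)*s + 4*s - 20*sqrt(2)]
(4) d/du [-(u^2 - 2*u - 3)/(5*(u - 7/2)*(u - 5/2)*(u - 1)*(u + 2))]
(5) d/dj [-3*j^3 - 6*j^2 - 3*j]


(1) = 3*c^2 - 16*c + 15
(2) = -0.24*p - 1.84
(3) = 2*s - 5*sqrt(2) + 4
(4) = 4*(8*u^5 - 44*u^4 + 32*u^3 + 91*u^2 + 122*u - 389)/(5*(16*u^8 - 160*u^7 + 424*u^6 + 544*u^5 - 3871*u^4 + 3298*u^3 + 6469*u^2 - 11620*u + 4900))
(5) = -9*j^2 - 12*j - 3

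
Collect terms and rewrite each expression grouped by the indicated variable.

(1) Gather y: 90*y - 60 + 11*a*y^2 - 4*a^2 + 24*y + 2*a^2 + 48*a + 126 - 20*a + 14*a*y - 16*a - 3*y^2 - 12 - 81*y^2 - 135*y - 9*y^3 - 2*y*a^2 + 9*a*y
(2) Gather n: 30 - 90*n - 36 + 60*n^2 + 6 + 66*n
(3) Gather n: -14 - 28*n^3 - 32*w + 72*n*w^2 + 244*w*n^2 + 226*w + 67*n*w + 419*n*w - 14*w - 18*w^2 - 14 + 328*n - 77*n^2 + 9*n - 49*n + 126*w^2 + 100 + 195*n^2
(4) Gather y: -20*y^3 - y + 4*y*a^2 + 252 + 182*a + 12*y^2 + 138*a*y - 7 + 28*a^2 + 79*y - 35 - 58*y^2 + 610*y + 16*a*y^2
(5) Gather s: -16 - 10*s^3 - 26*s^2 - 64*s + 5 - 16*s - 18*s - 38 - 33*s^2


(1) = -2*a^2 + 12*a - 9*y^3 + y^2*(11*a - 84) + y*(-2*a^2 + 23*a - 21) + 54
(2) = 60*n^2 - 24*n
(3) = -28*n^3 + n^2*(244*w + 118) + n*(72*w^2 + 486*w + 288) + 108*w^2 + 180*w + 72
(4) = 28*a^2 + 182*a - 20*y^3 + y^2*(16*a - 46) + y*(4*a^2 + 138*a + 688) + 210
(5) = -10*s^3 - 59*s^2 - 98*s - 49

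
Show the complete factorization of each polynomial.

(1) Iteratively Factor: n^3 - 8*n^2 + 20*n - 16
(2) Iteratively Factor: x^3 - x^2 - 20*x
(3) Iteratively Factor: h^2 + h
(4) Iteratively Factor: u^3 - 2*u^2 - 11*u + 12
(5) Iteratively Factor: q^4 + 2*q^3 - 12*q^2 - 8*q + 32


(1) = (n - 4)*(n^2 - 4*n + 4) = (n - 4)*(n - 2)*(n - 2)
(2) = (x + 4)*(x^2 - 5*x) = x*(x + 4)*(x - 5)
(3) = (h)*(h + 1)
(4) = (u + 3)*(u^2 - 5*u + 4) = (u - 4)*(u + 3)*(u - 1)
(5) = (q + 2)*(q^3 - 12*q + 16) = (q - 2)*(q + 2)*(q^2 + 2*q - 8) = (q - 2)^2*(q + 2)*(q + 4)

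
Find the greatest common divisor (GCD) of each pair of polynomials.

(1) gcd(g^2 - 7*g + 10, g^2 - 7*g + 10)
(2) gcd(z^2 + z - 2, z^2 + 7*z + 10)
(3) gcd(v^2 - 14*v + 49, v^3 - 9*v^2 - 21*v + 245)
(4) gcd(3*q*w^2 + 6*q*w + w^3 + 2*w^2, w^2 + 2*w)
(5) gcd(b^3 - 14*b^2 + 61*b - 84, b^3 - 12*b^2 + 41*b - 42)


(1) = g^2 - 7*g + 10
(2) = z + 2
(3) = v^2 - 14*v + 49
(4) = gcd(w*(3*q + w)*(w + 2), w*(w + 2)) = w^2 + 2*w
(5) = b^2 - 10*b + 21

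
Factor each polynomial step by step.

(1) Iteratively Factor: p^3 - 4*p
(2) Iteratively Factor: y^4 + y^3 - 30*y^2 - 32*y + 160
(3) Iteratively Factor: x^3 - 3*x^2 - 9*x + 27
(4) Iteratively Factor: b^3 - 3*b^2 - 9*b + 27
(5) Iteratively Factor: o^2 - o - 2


(1) = (p - 2)*(p^2 + 2*p) = p*(p - 2)*(p + 2)
(2) = (y - 2)*(y^3 + 3*y^2 - 24*y - 80) = (y - 2)*(y + 4)*(y^2 - y - 20) = (y - 2)*(y + 4)^2*(y - 5)
(3) = (x - 3)*(x^2 - 9) = (x - 3)*(x + 3)*(x - 3)
(4) = (b - 3)*(b^2 - 9) = (b - 3)*(b + 3)*(b - 3)
(5) = (o - 2)*(o + 1)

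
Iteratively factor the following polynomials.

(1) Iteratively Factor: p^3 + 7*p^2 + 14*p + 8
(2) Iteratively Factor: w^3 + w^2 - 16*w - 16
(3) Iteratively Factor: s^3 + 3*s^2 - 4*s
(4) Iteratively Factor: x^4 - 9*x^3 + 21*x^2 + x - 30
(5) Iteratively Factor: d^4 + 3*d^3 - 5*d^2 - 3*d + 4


(1) = (p + 1)*(p^2 + 6*p + 8) = (p + 1)*(p + 2)*(p + 4)
(2) = (w + 1)*(w^2 - 16) = (w + 1)*(w + 4)*(w - 4)
(3) = (s - 1)*(s^2 + 4*s) = s*(s - 1)*(s + 4)
(4) = (x - 3)*(x^3 - 6*x^2 + 3*x + 10) = (x - 3)*(x + 1)*(x^2 - 7*x + 10) = (x - 5)*(x - 3)*(x + 1)*(x - 2)
(5) = (d - 1)*(d^3 + 4*d^2 - d - 4) = (d - 1)^2*(d^2 + 5*d + 4) = (d - 1)^2*(d + 1)*(d + 4)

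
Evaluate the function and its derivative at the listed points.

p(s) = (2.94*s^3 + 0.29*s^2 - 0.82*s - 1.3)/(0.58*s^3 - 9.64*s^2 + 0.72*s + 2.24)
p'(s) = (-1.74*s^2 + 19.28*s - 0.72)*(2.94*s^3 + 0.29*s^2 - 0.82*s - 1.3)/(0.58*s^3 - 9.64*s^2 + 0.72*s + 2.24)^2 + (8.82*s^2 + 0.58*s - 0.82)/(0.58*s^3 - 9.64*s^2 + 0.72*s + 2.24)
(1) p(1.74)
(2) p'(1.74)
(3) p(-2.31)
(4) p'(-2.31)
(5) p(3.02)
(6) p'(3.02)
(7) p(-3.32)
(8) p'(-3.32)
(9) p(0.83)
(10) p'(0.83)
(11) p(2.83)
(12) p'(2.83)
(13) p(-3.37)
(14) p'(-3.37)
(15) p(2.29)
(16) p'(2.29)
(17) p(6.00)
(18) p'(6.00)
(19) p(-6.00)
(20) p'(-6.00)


(1) = -0.60
(2) = -0.45
(3) = 0.59
(4) = -0.22
(5) = -1.18
(6) = -0.48
(7) = 0.81
(8) = -0.21
(9) = 0.03
(10) = -1.77
(11) = -1.09
(12) = -0.47
(13) = 0.82
(14) = -0.21
(15) = -0.85
(16) = -0.45
(17) = -2.97
(18) = -0.77
(19) = 1.31
(20) = -0.17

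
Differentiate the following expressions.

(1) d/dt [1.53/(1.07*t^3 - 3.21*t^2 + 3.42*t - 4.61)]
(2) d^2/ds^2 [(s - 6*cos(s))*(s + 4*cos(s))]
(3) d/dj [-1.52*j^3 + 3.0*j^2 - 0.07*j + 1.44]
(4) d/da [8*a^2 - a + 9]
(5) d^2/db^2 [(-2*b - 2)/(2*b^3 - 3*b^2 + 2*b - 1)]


(1) = (-4.9113*t^2 + 9.8226*t - 5.2326)/(1.07*t^3 - 3.21*t^2 + 3.42*t - 4.61)^2
(2) = 2*s*cos(s) - 96*sin(s)^2 + 4*sin(s) + 50
(3) = -4.56*j^2 + 6.0*j - 0.07
(4) = 16*a - 1
(5) = 4*(-4*(b + 1)*(3*b^2 - 3*b + 1)^2 + (6*b^2 - 6*b + 3*(b + 1)*(2*b - 1) + 2)*(2*b^3 - 3*b^2 + 2*b - 1))/(2*b^3 - 3*b^2 + 2*b - 1)^3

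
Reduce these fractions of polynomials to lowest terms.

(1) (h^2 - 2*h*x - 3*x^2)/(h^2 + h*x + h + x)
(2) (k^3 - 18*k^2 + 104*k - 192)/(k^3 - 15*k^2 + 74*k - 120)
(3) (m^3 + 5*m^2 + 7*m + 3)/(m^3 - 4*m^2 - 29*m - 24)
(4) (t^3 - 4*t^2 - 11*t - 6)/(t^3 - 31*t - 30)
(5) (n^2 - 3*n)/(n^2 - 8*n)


(1) = (h - 3*x)/(h + 1)
(2) = (k - 8)/(k - 5)
(3) = (m + 1)/(m - 8)
(4) = (t + 1)/(t + 5)
(5) = (n - 3)/(n - 8)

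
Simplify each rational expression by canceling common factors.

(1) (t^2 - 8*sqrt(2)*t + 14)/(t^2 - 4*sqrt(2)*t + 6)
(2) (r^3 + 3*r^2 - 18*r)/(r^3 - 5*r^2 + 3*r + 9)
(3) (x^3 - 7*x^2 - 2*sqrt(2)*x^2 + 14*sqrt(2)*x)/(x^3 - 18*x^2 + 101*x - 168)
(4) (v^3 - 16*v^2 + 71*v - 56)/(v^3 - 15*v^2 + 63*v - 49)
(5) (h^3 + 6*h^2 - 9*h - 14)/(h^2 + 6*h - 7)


(1) = (t - 7*sqrt(2))/(t - 3*sqrt(2))
(2) = (r^2 + 6*r)/(r^2 - 2*r - 3)
(3) = (x^2 - 2*sqrt(2)*x)/(x^2 - 11*x + 24)
(4) = (v - 8)/(v - 7)
(5) = (h^2 - h - 2)/(h - 1)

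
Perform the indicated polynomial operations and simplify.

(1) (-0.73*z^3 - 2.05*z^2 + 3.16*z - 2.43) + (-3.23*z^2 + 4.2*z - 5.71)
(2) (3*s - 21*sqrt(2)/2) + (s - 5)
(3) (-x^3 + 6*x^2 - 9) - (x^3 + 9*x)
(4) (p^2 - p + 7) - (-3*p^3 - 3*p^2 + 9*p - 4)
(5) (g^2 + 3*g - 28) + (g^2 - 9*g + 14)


(1) = -0.73*z^3 - 5.28*z^2 + 7.36*z - 8.14
(2) = 4*s - 21*sqrt(2)/2 - 5
(3) = -2*x^3 + 6*x^2 - 9*x - 9
(4) = 3*p^3 + 4*p^2 - 10*p + 11
(5) = 2*g^2 - 6*g - 14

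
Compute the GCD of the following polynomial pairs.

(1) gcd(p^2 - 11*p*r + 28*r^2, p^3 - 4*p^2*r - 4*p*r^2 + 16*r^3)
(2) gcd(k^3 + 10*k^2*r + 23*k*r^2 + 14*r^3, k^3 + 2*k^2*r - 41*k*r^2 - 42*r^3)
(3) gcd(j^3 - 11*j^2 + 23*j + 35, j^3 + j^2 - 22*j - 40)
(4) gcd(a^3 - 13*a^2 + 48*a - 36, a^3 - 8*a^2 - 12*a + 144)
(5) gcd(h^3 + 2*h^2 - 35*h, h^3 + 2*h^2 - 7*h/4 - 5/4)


(1) = p - 4*r
(2) = k^2 + 8*k*r + 7*r^2
(3) = gcd((j - 7)*(j - 5)*(j + 1), (j - 5)*(j + 2)*(j + 4)) = j - 5
(4) = gcd((a - 6)^2*(a - 1), (a - 6)^2*(a + 4)) = a^2 - 12*a + 36
(5) = gcd(h*(h - 5)*(h + 7), (h - 1)*(h + 1/2)*(h + 5/2)) = 1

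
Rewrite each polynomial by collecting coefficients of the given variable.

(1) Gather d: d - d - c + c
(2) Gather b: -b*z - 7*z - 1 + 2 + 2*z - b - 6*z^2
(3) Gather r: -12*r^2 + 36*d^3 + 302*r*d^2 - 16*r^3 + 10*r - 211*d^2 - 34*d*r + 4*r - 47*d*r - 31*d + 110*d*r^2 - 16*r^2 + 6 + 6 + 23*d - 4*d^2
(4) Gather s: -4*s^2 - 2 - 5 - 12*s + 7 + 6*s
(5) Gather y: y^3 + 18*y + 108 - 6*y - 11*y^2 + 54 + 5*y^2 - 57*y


(1) = 0
(2) = b*(-z - 1) - 6*z^2 - 5*z + 1
(3) = 36*d^3 - 215*d^2 - 8*d - 16*r^3 + r^2*(110*d - 28) + r*(302*d^2 - 81*d + 14) + 12
(4) = -4*s^2 - 6*s
(5) = y^3 - 6*y^2 - 45*y + 162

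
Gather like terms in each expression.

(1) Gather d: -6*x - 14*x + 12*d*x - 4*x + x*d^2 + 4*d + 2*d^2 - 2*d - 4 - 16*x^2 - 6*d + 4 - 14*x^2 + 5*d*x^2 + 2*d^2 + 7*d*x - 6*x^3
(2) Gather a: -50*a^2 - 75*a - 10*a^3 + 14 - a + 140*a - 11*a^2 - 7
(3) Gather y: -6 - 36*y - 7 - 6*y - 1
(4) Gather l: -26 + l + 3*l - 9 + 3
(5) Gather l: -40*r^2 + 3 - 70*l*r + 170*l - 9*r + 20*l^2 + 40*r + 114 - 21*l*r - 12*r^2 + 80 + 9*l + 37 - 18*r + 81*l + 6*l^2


(1) = d^2*(x + 4) + d*(5*x^2 + 19*x - 4) - 6*x^3 - 30*x^2 - 24*x
(2) = -10*a^3 - 61*a^2 + 64*a + 7
(3) = -42*y - 14
(4) = 4*l - 32
(5) = 26*l^2 + l*(260 - 91*r) - 52*r^2 + 13*r + 234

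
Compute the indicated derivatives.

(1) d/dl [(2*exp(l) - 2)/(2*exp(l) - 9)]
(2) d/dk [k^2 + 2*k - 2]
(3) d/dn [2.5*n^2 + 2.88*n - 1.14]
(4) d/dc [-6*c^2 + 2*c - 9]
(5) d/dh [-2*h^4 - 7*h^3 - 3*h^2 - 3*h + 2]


(1) = -14*exp(l)/(2*exp(l) - 9)^2
(2) = 2*k + 2
(3) = 5.0*n + 2.88
(4) = 2 - 12*c
(5) = -8*h^3 - 21*h^2 - 6*h - 3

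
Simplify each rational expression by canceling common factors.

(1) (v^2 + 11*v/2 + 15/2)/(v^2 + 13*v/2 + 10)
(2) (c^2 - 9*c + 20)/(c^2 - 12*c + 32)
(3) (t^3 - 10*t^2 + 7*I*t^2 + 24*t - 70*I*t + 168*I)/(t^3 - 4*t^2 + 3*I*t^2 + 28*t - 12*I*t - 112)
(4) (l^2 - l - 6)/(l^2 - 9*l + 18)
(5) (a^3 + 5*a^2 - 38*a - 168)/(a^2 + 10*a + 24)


(1) = (v + 3)/(v + 4)
(2) = (c - 5)/(c - 8)
(3) = (t - 6)/(t - 4*I)
(4) = (l + 2)/(l - 6)
(5) = (a^2 + a - 42)/(a + 6)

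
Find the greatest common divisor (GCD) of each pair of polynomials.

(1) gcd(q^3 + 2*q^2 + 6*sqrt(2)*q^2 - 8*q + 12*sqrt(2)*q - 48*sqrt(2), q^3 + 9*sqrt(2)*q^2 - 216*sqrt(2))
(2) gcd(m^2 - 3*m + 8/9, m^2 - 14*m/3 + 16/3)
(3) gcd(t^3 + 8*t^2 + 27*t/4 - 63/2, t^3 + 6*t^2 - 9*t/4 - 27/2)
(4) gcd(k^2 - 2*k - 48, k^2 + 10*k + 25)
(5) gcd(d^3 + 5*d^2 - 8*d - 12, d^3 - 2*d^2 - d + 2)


(1) = q + 6*sqrt(2)
(2) = gcd((m - 8/3)*(m - 1/3), (m - 8/3)*(m - 2)) = m - 8/3
(3) = gcd((t - 3/2)*(t + 7/2)*(t + 6), (t - 3/2)*(t + 3/2)*(t + 6)) = t^2 + 9*t/2 - 9
(4) = 1
(5) = gcd((d - 2)*(d + 1)*(d + 6), (d - 2)*(d - 1)*(d + 1)) = d^2 - d - 2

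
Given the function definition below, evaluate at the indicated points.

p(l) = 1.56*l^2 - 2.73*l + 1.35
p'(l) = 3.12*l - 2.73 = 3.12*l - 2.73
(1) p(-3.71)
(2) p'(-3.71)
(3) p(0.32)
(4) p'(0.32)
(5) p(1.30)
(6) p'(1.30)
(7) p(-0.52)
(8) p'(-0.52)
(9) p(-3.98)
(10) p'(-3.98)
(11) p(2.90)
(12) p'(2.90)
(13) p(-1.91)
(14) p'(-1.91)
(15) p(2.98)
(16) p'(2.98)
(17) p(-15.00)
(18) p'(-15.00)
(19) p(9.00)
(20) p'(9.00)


(1) = 32.95
(2) = -14.31
(3) = 0.64
(4) = -1.73
(5) = 0.44
(6) = 1.33
(7) = 3.19
(8) = -4.35
(9) = 36.93
(10) = -15.15
(11) = 6.55
(12) = 6.32
(13) = 12.26
(14) = -8.69
(15) = 7.07
(16) = 6.57
(17) = 393.30
(18) = -49.53
(19) = 103.14
(20) = 25.35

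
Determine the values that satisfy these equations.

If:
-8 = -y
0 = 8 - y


Then:
y = 8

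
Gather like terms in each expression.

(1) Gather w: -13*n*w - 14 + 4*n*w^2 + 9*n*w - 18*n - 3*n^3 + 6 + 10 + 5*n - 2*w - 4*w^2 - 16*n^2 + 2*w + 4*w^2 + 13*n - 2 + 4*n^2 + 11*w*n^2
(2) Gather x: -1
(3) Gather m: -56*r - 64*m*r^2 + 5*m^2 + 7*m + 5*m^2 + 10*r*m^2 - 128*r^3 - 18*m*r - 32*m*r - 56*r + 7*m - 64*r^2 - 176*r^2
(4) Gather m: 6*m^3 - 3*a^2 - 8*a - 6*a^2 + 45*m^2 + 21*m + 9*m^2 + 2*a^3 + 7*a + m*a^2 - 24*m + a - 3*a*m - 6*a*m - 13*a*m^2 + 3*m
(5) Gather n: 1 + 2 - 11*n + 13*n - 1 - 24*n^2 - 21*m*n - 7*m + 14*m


(1) = -3*n^3 - 12*n^2 + 4*n*w^2 + w*(11*n^2 - 4*n)
(2) = -1
(3) = m^2*(10*r + 10) + m*(-64*r^2 - 50*r + 14) - 128*r^3 - 240*r^2 - 112*r
(4) = 2*a^3 - 9*a^2 + 6*m^3 + m^2*(54 - 13*a) + m*(a^2 - 9*a)
(5) = 7*m - 24*n^2 + n*(2 - 21*m) + 2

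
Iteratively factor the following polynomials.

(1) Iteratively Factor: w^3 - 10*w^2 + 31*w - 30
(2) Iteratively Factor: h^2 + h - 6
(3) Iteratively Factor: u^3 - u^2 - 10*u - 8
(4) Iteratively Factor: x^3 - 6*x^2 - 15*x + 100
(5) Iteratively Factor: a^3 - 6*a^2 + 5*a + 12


(1) = (w - 3)*(w^2 - 7*w + 10) = (w - 3)*(w - 2)*(w - 5)
(2) = (h + 3)*(h - 2)
(3) = (u + 2)*(u^2 - 3*u - 4) = (u - 4)*(u + 2)*(u + 1)
(4) = (x - 5)*(x^2 - x - 20) = (x - 5)*(x + 4)*(x - 5)
(5) = (a - 3)*(a^2 - 3*a - 4) = (a - 3)*(a + 1)*(a - 4)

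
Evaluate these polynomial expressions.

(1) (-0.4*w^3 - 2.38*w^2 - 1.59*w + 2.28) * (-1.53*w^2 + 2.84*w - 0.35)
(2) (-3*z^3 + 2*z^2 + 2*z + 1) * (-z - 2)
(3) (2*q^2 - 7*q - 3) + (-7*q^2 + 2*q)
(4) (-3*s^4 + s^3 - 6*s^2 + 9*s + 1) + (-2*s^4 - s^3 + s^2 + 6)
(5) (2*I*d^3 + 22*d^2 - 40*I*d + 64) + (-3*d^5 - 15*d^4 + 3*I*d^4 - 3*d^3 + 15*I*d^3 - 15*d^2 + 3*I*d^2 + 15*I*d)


(1) = 0.612*w^5 + 2.5054*w^4 - 4.1865*w^3 - 7.171*w^2 + 7.0317*w - 0.798
(2) = 3*z^4 + 4*z^3 - 6*z^2 - 5*z - 2
(3) = -5*q^2 - 5*q - 3
(4) = -5*s^4 - 5*s^2 + 9*s + 7
(5) = -3*d^5 - 15*d^4 + 3*I*d^4 - 3*d^3 + 17*I*d^3 + 7*d^2 + 3*I*d^2 - 25*I*d + 64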